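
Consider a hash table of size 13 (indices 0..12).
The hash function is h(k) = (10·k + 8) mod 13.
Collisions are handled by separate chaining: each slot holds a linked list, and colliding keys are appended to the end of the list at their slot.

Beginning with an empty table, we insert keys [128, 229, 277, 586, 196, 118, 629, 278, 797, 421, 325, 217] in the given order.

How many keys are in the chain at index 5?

128 -> bucket 1
229 -> bucket 10
277 -> bucket 9
586 -> bucket 5
196 -> bucket 5 (collision)
118 -> bucket 5 (collision)
629 -> bucket 6
278 -> bucket 6 (collision)
797 -> bucket 9 (collision)
421 -> bucket 6 (collision)
325 -> bucket 8
217 -> bucket 7
Final buckets:
0: .
1: 128
2: .
3: .
4: .
5: 586 -> 196 -> 118
6: 629 -> 278 -> 421
7: 217
8: 325
9: 277 -> 797
10: 229
11: .
12: .

3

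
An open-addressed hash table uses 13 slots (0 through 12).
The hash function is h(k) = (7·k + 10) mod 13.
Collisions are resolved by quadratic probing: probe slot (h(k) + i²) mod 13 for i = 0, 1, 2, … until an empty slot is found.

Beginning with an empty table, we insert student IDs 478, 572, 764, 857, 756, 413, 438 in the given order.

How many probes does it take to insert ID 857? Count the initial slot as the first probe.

478 hashes to 2; slot 2 is free → place at 2.
572 hashes to 10; slot 10 is free → place at 10.
764 hashes to 2; 2 taken → place at 3.
857 hashes to 3; 3 taken → place at 4.
756 hashes to 11; slot 11 is free → place at 11.
413 hashes to 2; 2,3 taken → place at 6.
438 hashes to 8; slot 8 is free → place at 8.
Table: [∅, ∅, 478, 764, 857, ∅, 413, ∅, 438, ∅, 572, 756, ∅]

2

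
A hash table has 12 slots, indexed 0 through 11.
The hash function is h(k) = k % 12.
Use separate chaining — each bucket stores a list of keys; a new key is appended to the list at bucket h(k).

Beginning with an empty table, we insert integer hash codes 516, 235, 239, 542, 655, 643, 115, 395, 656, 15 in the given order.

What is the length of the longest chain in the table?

4

516 -> bucket 0
235 -> bucket 7
239 -> bucket 11
542 -> bucket 2
655 -> bucket 7 (collision)
643 -> bucket 7 (collision)
115 -> bucket 7 (collision)
395 -> bucket 11 (collision)
656 -> bucket 8
15 -> bucket 3
Final buckets:
0: 516
1: _
2: 542
3: 15
4: _
5: _
6: _
7: 235 -> 655 -> 643 -> 115
8: 656
9: _
10: _
11: 239 -> 395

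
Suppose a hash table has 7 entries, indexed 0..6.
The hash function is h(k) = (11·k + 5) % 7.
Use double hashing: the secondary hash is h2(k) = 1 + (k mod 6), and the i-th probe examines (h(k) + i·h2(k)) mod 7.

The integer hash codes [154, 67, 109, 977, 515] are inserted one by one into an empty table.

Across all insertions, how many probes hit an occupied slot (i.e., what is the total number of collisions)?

154 hashes to 5; slot 5 is free => place at 5.
67 hashes to 0; slot 0 is free => place at 0.
109 hashes to 0, h2=2; 0 taken => place at 2.
977 hashes to 0, h2=6; 0 taken => place at 6.
515 hashes to 0, h2=6; 0,6,5 taken => place at 4.
Table: [67, ∅, 109, ∅, 515, 154, 977]

5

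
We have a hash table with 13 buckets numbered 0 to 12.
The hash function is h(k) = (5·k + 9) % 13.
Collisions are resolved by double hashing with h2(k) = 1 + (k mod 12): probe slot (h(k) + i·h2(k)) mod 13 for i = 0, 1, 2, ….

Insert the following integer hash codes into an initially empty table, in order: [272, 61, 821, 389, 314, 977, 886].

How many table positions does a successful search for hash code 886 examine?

4

272: h=4 → slot 4
61: h=2 → slot 2
821: h=6 → slot 6
389: h=4, h2=6, probe 4,10 → slot 10
314: h=6, h2=3, probe 6,9 → slot 9
977: h=6, h2=6, probe 6,12 → slot 12
886: h=6, h2=11, probe 6,4,2,0 → slot 0
Table: [886, —, 61, —, 272, —, 821, —, —, 314, 389, —, 977]
Lookup 886: h=6, h2=11, probe 6,4,2,0 → found at 0.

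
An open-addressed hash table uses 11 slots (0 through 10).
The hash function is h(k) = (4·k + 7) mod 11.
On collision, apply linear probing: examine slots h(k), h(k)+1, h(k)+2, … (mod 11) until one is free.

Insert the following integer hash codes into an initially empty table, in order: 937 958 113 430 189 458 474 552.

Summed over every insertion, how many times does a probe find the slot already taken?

7

937 hashes to 4; slot 4 is free => place at 4.
958 hashes to 0; slot 0 is free => place at 0.
113 hashes to 8; slot 8 is free => place at 8.
430 hashes to 0; 0 taken => place at 1.
189 hashes to 4; 4 taken => place at 5.
458 hashes to 2; slot 2 is free => place at 2.
474 hashes to 0; 0,1,2 taken => place at 3.
552 hashes to 4; 4,5 taken => place at 6.
Table: [958, 430, 458, 474, 937, 189, 552, -, 113, -, -]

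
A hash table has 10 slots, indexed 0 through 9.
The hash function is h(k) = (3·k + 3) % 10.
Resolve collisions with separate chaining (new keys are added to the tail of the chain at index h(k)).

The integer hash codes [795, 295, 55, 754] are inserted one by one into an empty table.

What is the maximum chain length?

Insert 795: h=8, bucket 8 empty -> new chain.
Insert 295: h=8, bucket 8 nonempty -> append to chain.
Insert 55: h=8, bucket 8 nonempty -> append to chain.
Insert 754: h=5, bucket 5 empty -> new chain.
Final buckets:
0: -
1: -
2: -
3: -
4: -
5: 754
6: -
7: -
8: 795 -> 295 -> 55
9: -

3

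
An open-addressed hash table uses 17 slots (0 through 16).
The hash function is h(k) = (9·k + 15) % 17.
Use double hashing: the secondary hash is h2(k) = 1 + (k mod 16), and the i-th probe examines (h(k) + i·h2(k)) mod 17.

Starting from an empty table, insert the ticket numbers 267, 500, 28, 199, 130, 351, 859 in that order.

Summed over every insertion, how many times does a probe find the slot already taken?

5

267: h=4 => slot 4
500: h=10 => slot 10
28: h=12 => slot 12
199: h=4, h2=8, probe 4,12,3 => slot 3
130: h=12, h2=3, probe 12,15 => slot 15
351: h=12, h2=16, probe 12,11 => slot 11
859: h=11, h2=12, probe 11,6 => slot 6
Table: [—, —, —, 199, 267, —, 859, —, —, —, 500, 351, 28, —, —, 130, —]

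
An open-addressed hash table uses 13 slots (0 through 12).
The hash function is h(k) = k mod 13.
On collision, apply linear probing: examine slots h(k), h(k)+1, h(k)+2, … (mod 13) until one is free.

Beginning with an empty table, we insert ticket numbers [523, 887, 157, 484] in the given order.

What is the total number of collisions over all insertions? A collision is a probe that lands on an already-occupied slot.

3

Insert 523: h=3, slot 3 empty => index 3.
Insert 887: h=3, slot 3 occupied => index 4.
Insert 157: h=1, slot 1 empty => index 1.
Insert 484: h=3, slots 3,4 occupied => index 5.
Table: [∅, 157, ∅, 523, 887, 484, ∅, ∅, ∅, ∅, ∅, ∅, ∅]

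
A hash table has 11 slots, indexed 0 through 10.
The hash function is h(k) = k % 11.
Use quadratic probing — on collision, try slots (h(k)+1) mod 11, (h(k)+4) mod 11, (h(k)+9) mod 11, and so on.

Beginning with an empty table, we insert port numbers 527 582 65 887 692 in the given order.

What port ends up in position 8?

Insert 527: h=10, slot 10 empty => index 10.
Insert 582: h=10, slot 10 occupied => index 0.
Insert 65: h=10, slots 10,0 occupied => index 3.
Insert 887: h=7, slot 7 empty => index 7.
Insert 692: h=10, slots 10,0,3 occupied => index 8.
Table: [582, _, _, 65, _, _, _, 887, 692, _, 527]

692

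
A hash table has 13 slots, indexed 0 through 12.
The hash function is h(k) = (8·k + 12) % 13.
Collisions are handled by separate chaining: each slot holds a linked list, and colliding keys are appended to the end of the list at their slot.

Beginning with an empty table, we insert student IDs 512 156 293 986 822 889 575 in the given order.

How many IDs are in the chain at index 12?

Insert 512: h=0, bucket 0 empty → new chain.
Insert 156: h=12, bucket 12 empty → new chain.
Insert 293: h=3, bucket 3 empty → new chain.
Insert 986: h=9, bucket 9 empty → new chain.
Insert 822: h=10, bucket 10 empty → new chain.
Insert 889: h=0, bucket 0 nonempty → append to chain.
Insert 575: h=10, bucket 10 nonempty → append to chain.
Final buckets:
0: 512 -> 889
1: —
2: —
3: 293
4: —
5: —
6: —
7: —
8: —
9: 986
10: 822 -> 575
11: —
12: 156

1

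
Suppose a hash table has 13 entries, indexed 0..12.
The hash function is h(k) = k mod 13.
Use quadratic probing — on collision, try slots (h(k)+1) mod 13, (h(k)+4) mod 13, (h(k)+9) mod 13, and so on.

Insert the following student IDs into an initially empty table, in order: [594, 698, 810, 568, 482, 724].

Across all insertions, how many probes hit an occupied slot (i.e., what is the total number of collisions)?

594 hashes to 9; slot 9 is free -> place at 9.
698 hashes to 9; 9 taken -> place at 10.
810 hashes to 4; slot 4 is free -> place at 4.
568 hashes to 9; 9,10 taken -> place at 0.
482 hashes to 1; slot 1 is free -> place at 1.
724 hashes to 9; 9,10,0 taken -> place at 5.
Table: [568, 482, —, —, 810, 724, —, —, —, 594, 698, —, —]

6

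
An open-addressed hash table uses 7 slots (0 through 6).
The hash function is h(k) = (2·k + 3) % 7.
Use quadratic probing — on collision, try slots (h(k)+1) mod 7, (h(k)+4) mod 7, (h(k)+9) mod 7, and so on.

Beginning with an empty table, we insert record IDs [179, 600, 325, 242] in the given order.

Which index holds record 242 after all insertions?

179: h=4 => slot 4
600: h=6 => slot 6
325: h=2 => slot 2
242: h=4, probe 4,5 => slot 5
Table: [., ., 325, ., 179, 242, 600]

5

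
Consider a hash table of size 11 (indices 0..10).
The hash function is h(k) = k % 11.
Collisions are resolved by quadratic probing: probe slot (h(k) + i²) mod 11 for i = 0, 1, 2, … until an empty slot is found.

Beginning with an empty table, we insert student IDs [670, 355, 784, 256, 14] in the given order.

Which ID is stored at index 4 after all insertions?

Insert 670: h=10, slot 10 empty => index 10.
Insert 355: h=3, slot 3 empty => index 3.
Insert 784: h=3, slot 3 occupied => index 4.
Insert 256: h=3, slots 3,4 occupied => index 7.
Insert 14: h=3, slots 3,4,7 occupied => index 1.
Table: [∅, 14, ∅, 355, 784, ∅, ∅, 256, ∅, ∅, 670]

784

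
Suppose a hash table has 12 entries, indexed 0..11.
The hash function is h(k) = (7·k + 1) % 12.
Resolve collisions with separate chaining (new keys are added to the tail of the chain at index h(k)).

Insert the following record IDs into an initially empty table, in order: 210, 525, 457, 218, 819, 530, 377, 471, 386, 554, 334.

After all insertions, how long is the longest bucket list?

210 -> bucket 7
525 -> bucket 4
457 -> bucket 8
218 -> bucket 3
819 -> bucket 10
530 -> bucket 3 (collision)
377 -> bucket 0
471 -> bucket 10 (collision)
386 -> bucket 3 (collision)
554 -> bucket 3 (collision)
334 -> bucket 11
Final buckets:
0: 377
1: -
2: -
3: 218 -> 530 -> 386 -> 554
4: 525
5: -
6: -
7: 210
8: 457
9: -
10: 819 -> 471
11: 334

4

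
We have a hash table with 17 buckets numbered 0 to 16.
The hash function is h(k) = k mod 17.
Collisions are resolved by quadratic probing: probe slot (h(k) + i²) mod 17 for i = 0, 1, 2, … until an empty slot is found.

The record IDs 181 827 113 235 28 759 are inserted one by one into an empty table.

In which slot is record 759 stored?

181: h=11 => slot 11
827: h=11, probe 11,12 => slot 12
113: h=11, probe 11,12,15 => slot 15
235: h=14 => slot 14
28: h=11, probe 11,12,15,3 => slot 3
759: h=11, probe 11,12,15,3,10 => slot 10
Table: [-, -, -, 28, -, -, -, -, -, -, 759, 181, 827, -, 235, 113, -]

10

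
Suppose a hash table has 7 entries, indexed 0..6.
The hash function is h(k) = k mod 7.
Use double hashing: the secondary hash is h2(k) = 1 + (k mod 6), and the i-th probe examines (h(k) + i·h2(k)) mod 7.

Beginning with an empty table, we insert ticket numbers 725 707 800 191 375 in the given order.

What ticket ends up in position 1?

725: h=4 -> slot 4
707: h=0 -> slot 0
800: h=2 -> slot 2
191: h=2, h2=6, probe 2,1 -> slot 1
375: h=4, h2=4, probe 4,1,5 -> slot 5
Table: [707, 191, 800, -, 725, 375, -]

191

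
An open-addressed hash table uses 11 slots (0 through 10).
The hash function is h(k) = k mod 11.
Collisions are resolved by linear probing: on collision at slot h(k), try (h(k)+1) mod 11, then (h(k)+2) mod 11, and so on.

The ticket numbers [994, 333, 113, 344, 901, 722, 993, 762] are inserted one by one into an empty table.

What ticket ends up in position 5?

113

994 hashes to 4; slot 4 is free → place at 4.
333 hashes to 3; slot 3 is free → place at 3.
113 hashes to 3; 3,4 taken → place at 5.
344 hashes to 3; 3,4,5 taken → place at 6.
901 hashes to 10; slot 10 is free → place at 10.
722 hashes to 7; slot 7 is free → place at 7.
993 hashes to 3; 3,4,5,6,7 taken → place at 8.
762 hashes to 3; 3,4,5,6,7,8 taken → place at 9.
Table: [_, _, _, 333, 994, 113, 344, 722, 993, 762, 901]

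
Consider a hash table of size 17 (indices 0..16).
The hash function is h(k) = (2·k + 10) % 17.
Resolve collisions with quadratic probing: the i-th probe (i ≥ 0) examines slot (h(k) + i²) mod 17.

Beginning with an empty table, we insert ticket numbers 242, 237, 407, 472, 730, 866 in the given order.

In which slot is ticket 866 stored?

242: h=1 → slot 1
237: h=8 → slot 8
407: h=8, probe 8,9 → slot 9
472: h=2 → slot 2
730: h=8, probe 8,9,12 → slot 12
866: h=8, probe 8,9,12,0 → slot 0
Table: [866, 242, 472, _, _, _, _, _, 237, 407, _, _, 730, _, _, _, _]

0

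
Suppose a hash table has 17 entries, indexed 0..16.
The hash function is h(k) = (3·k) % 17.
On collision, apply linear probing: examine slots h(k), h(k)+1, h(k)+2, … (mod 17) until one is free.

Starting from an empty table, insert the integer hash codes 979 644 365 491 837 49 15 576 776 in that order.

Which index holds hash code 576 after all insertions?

979 hashes to 13; slot 13 is free -> place at 13.
644 hashes to 11; slot 11 is free -> place at 11.
365 hashes to 7; slot 7 is free -> place at 7.
491 hashes to 11; 11 taken -> place at 12.
837 hashes to 12; 12,13 taken -> place at 14.
49 hashes to 11; 11,12,13,14 taken -> place at 15.
15 hashes to 11; 11,12,13,14,15 taken -> place at 16.
576 hashes to 11; 11,12,13,14,15,16 taken -> place at 0.
776 hashes to 16; 16,0 taken -> place at 1.
Table: [576, 776, -, -, -, -, -, 365, -, -, -, 644, 491, 979, 837, 49, 15]

0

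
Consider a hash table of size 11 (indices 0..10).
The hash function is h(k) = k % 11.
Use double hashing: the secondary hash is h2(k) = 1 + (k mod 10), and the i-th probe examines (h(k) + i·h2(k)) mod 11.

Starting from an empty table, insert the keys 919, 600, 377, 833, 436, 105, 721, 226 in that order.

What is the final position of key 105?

1

919 hashes to 6; slot 6 is free -> place at 6.
600 hashes to 6, h2=1; 6 taken -> place at 7.
377 hashes to 3; slot 3 is free -> place at 3.
833 hashes to 8; slot 8 is free -> place at 8.
436 hashes to 7, h2=7; 7,3 taken -> place at 10.
105 hashes to 6, h2=6; 6 taken -> place at 1.
721 hashes to 6, h2=2; 6,8,10,1,3 taken -> place at 5.
226 hashes to 6, h2=7; 6 taken -> place at 2.
Table: [., 105, 226, 377, ., 721, 919, 600, 833, ., 436]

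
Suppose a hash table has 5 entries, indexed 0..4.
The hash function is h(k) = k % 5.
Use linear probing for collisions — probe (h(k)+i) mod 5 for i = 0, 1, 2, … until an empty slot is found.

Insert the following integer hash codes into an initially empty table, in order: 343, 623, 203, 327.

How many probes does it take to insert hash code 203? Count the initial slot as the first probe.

343 hashes to 3; slot 3 is free -> place at 3.
623 hashes to 3; 3 taken -> place at 4.
203 hashes to 3; 3,4 taken -> place at 0.
327 hashes to 2; slot 2 is free -> place at 2.
Table: [203, _, 327, 343, 623]

3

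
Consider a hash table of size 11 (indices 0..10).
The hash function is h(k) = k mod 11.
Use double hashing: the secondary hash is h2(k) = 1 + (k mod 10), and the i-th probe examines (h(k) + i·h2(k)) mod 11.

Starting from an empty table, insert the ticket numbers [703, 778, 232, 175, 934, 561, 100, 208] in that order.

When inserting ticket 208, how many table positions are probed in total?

3

703 hashes to 10; slot 10 is free → place at 10.
778 hashes to 8; slot 8 is free → place at 8.
232 hashes to 1; slot 1 is free → place at 1.
175 hashes to 10, h2=6; 10 taken → place at 5.
934 hashes to 10, h2=5; 10 taken → place at 4.
561 hashes to 0; slot 0 is free → place at 0.
100 hashes to 1, h2=1; 1 taken → place at 2.
208 hashes to 10, h2=9; 10,8 taken → place at 6.
Table: [561, 232, 100, —, 934, 175, 208, —, 778, —, 703]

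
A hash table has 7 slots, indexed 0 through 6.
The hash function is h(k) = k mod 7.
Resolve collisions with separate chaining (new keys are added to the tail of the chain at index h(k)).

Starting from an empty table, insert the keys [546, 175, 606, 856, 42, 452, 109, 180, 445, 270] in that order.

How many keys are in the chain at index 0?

3

Insert 546: h=0, bucket 0 empty -> new chain.
Insert 175: h=0, bucket 0 nonempty -> append to chain.
Insert 606: h=4, bucket 4 empty -> new chain.
Insert 856: h=2, bucket 2 empty -> new chain.
Insert 42: h=0, bucket 0 nonempty -> append to chain.
Insert 452: h=4, bucket 4 nonempty -> append to chain.
Insert 109: h=4, bucket 4 nonempty -> append to chain.
Insert 180: h=5, bucket 5 empty -> new chain.
Insert 445: h=4, bucket 4 nonempty -> append to chain.
Insert 270: h=4, bucket 4 nonempty -> append to chain.
Final buckets:
0: 546 -> 175 -> 42
1: .
2: 856
3: .
4: 606 -> 452 -> 109 -> 445 -> 270
5: 180
6: .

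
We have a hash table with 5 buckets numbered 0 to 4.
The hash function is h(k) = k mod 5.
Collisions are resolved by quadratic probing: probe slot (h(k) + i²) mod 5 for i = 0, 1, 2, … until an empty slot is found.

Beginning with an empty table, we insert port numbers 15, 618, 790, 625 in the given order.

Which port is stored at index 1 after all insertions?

15 hashes to 0; slot 0 is free → place at 0.
618 hashes to 3; slot 3 is free → place at 3.
790 hashes to 0; 0 taken → place at 1.
625 hashes to 0; 0,1 taken → place at 4.
Table: [15, 790, —, 618, 625]

790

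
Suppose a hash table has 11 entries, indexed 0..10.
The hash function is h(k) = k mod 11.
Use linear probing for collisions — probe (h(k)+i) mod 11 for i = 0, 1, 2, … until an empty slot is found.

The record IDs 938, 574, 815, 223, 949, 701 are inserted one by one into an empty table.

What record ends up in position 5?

938: h=3 => slot 3
574: h=2 => slot 2
815: h=1 => slot 1
223: h=3, probe 3,4 => slot 4
949: h=3, probe 3,4,5 => slot 5
701: h=8 => slot 8
Table: [-, 815, 574, 938, 223, 949, -, -, 701, -, -]

949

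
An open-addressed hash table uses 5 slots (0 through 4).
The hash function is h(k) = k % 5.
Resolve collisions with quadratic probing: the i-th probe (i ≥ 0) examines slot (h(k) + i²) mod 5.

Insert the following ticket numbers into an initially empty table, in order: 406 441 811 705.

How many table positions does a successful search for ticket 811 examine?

3

406: h=1 → slot 1
441: h=1, probe 1,2 → slot 2
811: h=1, probe 1,2,0 → slot 0
705: h=0, probe 0,1,4 → slot 4
Table: [811, 406, 441, ∅, 705]
Lookup 811: h=1, probe 1,2,0 → found at 0.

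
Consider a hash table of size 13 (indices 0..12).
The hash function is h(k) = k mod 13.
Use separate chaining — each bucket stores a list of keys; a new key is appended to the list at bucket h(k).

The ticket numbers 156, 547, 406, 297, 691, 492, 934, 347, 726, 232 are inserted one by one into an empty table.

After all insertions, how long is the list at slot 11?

5

Insert 156: h=0, bucket 0 empty → new chain.
Insert 547: h=1, bucket 1 empty → new chain.
Insert 406: h=3, bucket 3 empty → new chain.
Insert 297: h=11, bucket 11 empty → new chain.
Insert 691: h=2, bucket 2 empty → new chain.
Insert 492: h=11, bucket 11 nonempty → append to chain.
Insert 934: h=11, bucket 11 nonempty → append to chain.
Insert 347: h=9, bucket 9 empty → new chain.
Insert 726: h=11, bucket 11 nonempty → append to chain.
Insert 232: h=11, bucket 11 nonempty → append to chain.
Final buckets:
0: 156
1: 547
2: 691
3: 406
4: ∅
5: ∅
6: ∅
7: ∅
8: ∅
9: 347
10: ∅
11: 297 -> 492 -> 934 -> 726 -> 232
12: ∅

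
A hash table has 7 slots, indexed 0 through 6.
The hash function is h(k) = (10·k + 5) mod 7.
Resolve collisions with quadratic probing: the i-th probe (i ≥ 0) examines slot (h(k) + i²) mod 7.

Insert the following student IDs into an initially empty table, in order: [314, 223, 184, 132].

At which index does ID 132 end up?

6

314: h=2 => slot 2
223: h=2, probe 2,3 => slot 3
184: h=4 => slot 4
132: h=2, probe 2,3,6 => slot 6
Table: [_, _, 314, 223, 184, _, 132]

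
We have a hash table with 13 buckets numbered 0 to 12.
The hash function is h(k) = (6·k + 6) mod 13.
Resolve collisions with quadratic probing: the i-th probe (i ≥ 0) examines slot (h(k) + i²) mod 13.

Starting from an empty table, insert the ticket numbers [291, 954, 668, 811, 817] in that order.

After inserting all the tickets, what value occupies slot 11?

Insert 291: h=10, slot 10 empty → index 10.
Insert 954: h=10, slot 10 occupied → index 11.
Insert 668: h=10, slots 10,11 occupied → index 1.
Insert 811: h=10, slots 10,11,1 occupied → index 6.
Insert 817: h=7, slot 7 empty → index 7.
Table: [—, 668, —, —, —, —, 811, 817, —, —, 291, 954, —]

954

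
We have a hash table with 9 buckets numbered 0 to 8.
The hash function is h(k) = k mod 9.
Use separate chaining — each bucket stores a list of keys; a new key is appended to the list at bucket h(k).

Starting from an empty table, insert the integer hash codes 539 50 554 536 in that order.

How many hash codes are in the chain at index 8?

1

Insert 539: h=8, bucket 8 empty -> new chain.
Insert 50: h=5, bucket 5 empty -> new chain.
Insert 554: h=5, bucket 5 nonempty -> append to chain.
Insert 536: h=5, bucket 5 nonempty -> append to chain.
Final buckets:
0: _
1: _
2: _
3: _
4: _
5: 50 -> 554 -> 536
6: _
7: _
8: 539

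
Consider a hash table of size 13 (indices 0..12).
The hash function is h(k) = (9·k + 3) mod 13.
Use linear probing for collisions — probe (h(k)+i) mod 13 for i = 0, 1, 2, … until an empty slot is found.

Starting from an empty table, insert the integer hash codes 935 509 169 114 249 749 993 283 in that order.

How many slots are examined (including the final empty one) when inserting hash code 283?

3

935 hashes to 7; slot 7 is free → place at 7.
509 hashes to 8; slot 8 is free → place at 8.
169 hashes to 3; slot 3 is free → place at 3.
114 hashes to 2; slot 2 is free → place at 2.
249 hashes to 8; 8 taken → place at 9.
749 hashes to 10; slot 10 is free → place at 10.
993 hashes to 9; 9,10 taken → place at 11.
283 hashes to 2; 2,3 taken → place at 4.
Table: [∅, ∅, 114, 169, 283, ∅, ∅, 935, 509, 249, 749, 993, ∅]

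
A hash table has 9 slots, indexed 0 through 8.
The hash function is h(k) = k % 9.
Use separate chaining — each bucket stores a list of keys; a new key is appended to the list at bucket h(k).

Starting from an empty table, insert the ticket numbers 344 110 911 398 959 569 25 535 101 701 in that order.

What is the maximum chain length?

344 -> bucket 2
110 -> bucket 2 (collision)
911 -> bucket 2 (collision)
398 -> bucket 2 (collision)
959 -> bucket 5
569 -> bucket 2 (collision)
25 -> bucket 7
535 -> bucket 4
101 -> bucket 2 (collision)
701 -> bucket 8
Final buckets:
0: _
1: _
2: 344 -> 110 -> 911 -> 398 -> 569 -> 101
3: _
4: 535
5: 959
6: _
7: 25
8: 701

6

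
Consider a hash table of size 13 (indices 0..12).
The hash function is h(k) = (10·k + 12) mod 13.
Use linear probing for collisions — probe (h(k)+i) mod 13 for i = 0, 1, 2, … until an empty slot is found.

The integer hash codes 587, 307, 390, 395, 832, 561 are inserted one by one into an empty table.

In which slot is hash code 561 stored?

7

Insert 587: h=6, slot 6 empty => index 6.
Insert 307: h=1, slot 1 empty => index 1.
Insert 390: h=12, slot 12 empty => index 12.
Insert 395: h=10, slot 10 empty => index 10.
Insert 832: h=12, slot 12 occupied => index 0.
Insert 561: h=6, slot 6 occupied => index 7.
Table: [832, 307, ., ., ., ., 587, 561, ., ., 395, ., 390]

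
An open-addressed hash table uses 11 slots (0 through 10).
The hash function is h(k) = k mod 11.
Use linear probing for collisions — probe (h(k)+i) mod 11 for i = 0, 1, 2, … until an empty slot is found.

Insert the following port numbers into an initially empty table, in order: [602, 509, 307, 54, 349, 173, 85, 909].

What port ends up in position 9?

602: h=8 -> slot 8
509: h=3 -> slot 3
307: h=10 -> slot 10
54: h=10, probe 10,0 -> slot 0
349: h=8, probe 8,9 -> slot 9
173: h=8, probe 8,9,10,0,1 -> slot 1
85: h=8, probe 8,9,10,0,1,2 -> slot 2
909: h=7 -> slot 7
Table: [54, 173, 85, 509, ., ., ., 909, 602, 349, 307]

349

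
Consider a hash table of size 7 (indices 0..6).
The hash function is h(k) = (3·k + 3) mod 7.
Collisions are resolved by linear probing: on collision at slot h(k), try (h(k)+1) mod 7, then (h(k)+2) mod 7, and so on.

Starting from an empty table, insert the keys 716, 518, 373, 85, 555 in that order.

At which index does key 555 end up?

5

716: h=2 => slot 2
518: h=3 => slot 3
373: h=2, probe 2,3,4 => slot 4
85: h=6 => slot 6
555: h=2, probe 2,3,4,5 => slot 5
Table: [—, —, 716, 518, 373, 555, 85]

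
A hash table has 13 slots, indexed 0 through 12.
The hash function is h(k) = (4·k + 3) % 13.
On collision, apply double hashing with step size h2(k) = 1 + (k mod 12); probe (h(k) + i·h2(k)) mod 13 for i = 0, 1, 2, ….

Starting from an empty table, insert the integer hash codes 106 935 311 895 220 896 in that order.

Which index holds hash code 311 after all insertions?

10

Insert 106: h=11, slot 11 empty -> index 11.
Insert 935: h=12, slot 12 empty -> index 12.
Insert 311: h=12, h2=12, slots 12,11 occupied -> index 10.
Insert 895: h=8, slot 8 empty -> index 8.
Insert 220: h=12, h2=5, slot 12 occupied -> index 4.
Insert 896: h=12, h2=9, slots 12,8,4 occupied -> index 0.
Table: [896, ., ., ., 220, ., ., ., 895, ., 311, 106, 935]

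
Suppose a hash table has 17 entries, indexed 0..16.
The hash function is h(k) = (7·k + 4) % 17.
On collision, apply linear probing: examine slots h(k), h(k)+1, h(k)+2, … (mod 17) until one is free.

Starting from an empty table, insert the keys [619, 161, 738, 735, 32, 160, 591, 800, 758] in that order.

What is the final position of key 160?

4

Insert 619: h=2, slot 2 empty → index 2.
Insert 161: h=9, slot 9 empty → index 9.
Insert 738: h=2, slot 2 occupied → index 3.
Insert 735: h=15, slot 15 empty → index 15.
Insert 32: h=7, slot 7 empty → index 7.
Insert 160: h=2, slots 2,3 occupied → index 4.
Insert 591: h=10, slot 10 empty → index 10.
Insert 800: h=11, slot 11 empty → index 11.
Insert 758: h=6, slot 6 empty → index 6.
Table: [—, —, 619, 738, 160, —, 758, 32, —, 161, 591, 800, —, —, —, 735, —]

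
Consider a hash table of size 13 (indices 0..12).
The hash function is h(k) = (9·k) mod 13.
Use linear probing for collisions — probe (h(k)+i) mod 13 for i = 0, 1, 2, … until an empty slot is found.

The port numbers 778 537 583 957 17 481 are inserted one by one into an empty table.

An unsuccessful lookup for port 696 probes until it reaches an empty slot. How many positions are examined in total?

2

778: h=8 => slot 8
537: h=10 => slot 10
583: h=8, probe 8,9 => slot 9
957: h=7 => slot 7
17: h=10, probe 10,11 => slot 11
481: h=0 => slot 0
Table: [481, ∅, ∅, ∅, ∅, ∅, ∅, 957, 778, 583, 537, 17, ∅]
Lookup 696: h=11, probe 11,12 → slot 12 empty, not found.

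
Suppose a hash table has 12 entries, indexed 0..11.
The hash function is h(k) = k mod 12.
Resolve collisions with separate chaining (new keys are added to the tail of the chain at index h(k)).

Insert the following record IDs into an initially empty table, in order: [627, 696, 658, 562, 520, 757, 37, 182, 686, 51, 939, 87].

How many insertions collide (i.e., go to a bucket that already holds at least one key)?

627 → bucket 3
696 → bucket 0
658 → bucket 10
562 → bucket 10 (collision)
520 → bucket 4
757 → bucket 1
37 → bucket 1 (collision)
182 → bucket 2
686 → bucket 2 (collision)
51 → bucket 3 (collision)
939 → bucket 3 (collision)
87 → bucket 3 (collision)
Final buckets:
0: 696
1: 757 -> 37
2: 182 -> 686
3: 627 -> 51 -> 939 -> 87
4: 520
5: ∅
6: ∅
7: ∅
8: ∅
9: ∅
10: 658 -> 562
11: ∅

6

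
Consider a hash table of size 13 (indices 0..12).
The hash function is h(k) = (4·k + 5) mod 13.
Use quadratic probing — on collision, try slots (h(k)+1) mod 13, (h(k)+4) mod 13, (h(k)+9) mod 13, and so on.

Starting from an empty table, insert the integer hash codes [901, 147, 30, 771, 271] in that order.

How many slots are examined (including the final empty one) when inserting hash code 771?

4

901 hashes to 8; slot 8 is free → place at 8.
147 hashes to 8; 8 taken → place at 9.
30 hashes to 8; 8,9 taken → place at 12.
771 hashes to 8; 8,9,12 taken → place at 4.
271 hashes to 10; slot 10 is free → place at 10.
Table: [., ., ., ., 771, ., ., ., 901, 147, 271, ., 30]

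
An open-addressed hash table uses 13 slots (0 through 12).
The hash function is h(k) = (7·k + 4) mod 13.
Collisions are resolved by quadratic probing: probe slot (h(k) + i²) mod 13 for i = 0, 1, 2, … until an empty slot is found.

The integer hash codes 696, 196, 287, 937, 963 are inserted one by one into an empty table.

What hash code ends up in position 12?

287

Insert 696: h=1, slot 1 empty → index 1.
Insert 196: h=11, slot 11 empty → index 11.
Insert 287: h=11, slot 11 occupied → index 12.
Insert 937: h=11, slots 11,12 occupied → index 2.
Insert 963: h=11, slots 11,12,2 occupied → index 7.
Table: [—, 696, 937, —, —, —, —, 963, —, —, —, 196, 287]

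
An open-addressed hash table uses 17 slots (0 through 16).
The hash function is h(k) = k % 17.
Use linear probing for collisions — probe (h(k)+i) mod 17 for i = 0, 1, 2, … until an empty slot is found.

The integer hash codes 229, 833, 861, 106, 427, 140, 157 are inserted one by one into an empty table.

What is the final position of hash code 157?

6

229 hashes to 8; slot 8 is free -> place at 8.
833 hashes to 0; slot 0 is free -> place at 0.
861 hashes to 11; slot 11 is free -> place at 11.
106 hashes to 4; slot 4 is free -> place at 4.
427 hashes to 2; slot 2 is free -> place at 2.
140 hashes to 4; 4 taken -> place at 5.
157 hashes to 4; 4,5 taken -> place at 6.
Table: [833, ., 427, ., 106, 140, 157, ., 229, ., ., 861, ., ., ., ., .]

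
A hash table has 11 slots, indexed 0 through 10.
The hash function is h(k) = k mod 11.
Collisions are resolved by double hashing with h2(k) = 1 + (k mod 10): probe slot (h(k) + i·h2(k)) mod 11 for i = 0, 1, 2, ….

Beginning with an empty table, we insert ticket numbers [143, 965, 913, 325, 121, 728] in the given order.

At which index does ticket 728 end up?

9

Insert 143: h=0, slot 0 empty → index 0.
Insert 965: h=8, slot 8 empty → index 8.
Insert 913: h=0, h2=4, slot 0 occupied → index 4.
Insert 325: h=6, slot 6 empty → index 6.
Insert 121: h=0, h2=2, slot 0 occupied → index 2.
Insert 728: h=2, h2=9, slots 2,0 occupied → index 9.
Table: [143, -, 121, -, 913, -, 325, -, 965, 728, -]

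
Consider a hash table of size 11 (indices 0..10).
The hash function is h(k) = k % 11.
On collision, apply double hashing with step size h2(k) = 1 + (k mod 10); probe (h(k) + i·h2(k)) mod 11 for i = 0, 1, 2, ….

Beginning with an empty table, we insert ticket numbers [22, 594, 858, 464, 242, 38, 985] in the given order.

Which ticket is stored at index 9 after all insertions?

858

22 hashes to 0; slot 0 is free → place at 0.
594 hashes to 0, h2=5; 0 taken → place at 5.
858 hashes to 0, h2=9; 0 taken → place at 9.
464 hashes to 2; slot 2 is free → place at 2.
242 hashes to 0, h2=3; 0 taken → place at 3.
38 hashes to 5, h2=9; 5,3 taken → place at 1.
985 hashes to 6; slot 6 is free → place at 6.
Table: [22, 38, 464, 242, —, 594, 985, —, —, 858, —]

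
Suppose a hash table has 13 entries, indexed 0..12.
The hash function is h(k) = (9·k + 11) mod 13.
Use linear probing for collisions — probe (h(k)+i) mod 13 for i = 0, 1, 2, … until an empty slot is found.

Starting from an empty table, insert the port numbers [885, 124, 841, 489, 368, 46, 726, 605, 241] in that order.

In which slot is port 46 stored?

10

885: h=7 -> slot 7
124: h=9 -> slot 9
841: h=1 -> slot 1
489: h=5 -> slot 5
368: h=8 -> slot 8
46: h=9, probe 9,10 -> slot 10
726: h=6 -> slot 6
605: h=9, probe 9,10,11 -> slot 11
241: h=9, probe 9,10,11,12 -> slot 12
Table: [∅, 841, ∅, ∅, ∅, 489, 726, 885, 368, 124, 46, 605, 241]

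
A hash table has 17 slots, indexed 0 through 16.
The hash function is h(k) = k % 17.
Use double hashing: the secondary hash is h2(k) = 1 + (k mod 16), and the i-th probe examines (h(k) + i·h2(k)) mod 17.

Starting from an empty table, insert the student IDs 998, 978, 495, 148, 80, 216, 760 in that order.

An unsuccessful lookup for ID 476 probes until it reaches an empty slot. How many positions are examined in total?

998 hashes to 12; slot 12 is free -> place at 12.
978 hashes to 9; slot 9 is free -> place at 9.
495 hashes to 2; slot 2 is free -> place at 2.
148 hashes to 12, h2=5; 12 taken -> place at 0.
80 hashes to 12, h2=1; 12 taken -> place at 13.
216 hashes to 12, h2=9; 12 taken -> place at 4.
760 hashes to 12, h2=9; 12,4,13 taken -> place at 5.
Table: [148, ∅, 495, ∅, 216, 760, ∅, ∅, ∅, 978, ∅, ∅, 998, 80, ∅, ∅, ∅]
Lookup 476: h=0, h2=13, probe 0,13,9,5,1 → slot 1 empty, not found.

5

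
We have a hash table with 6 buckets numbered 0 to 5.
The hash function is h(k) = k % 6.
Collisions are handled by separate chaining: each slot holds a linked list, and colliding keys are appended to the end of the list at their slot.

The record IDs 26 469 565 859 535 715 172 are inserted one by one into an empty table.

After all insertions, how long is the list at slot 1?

Insert 26: h=2, bucket 2 empty → new chain.
Insert 469: h=1, bucket 1 empty → new chain.
Insert 565: h=1, bucket 1 nonempty → append to chain.
Insert 859: h=1, bucket 1 nonempty → append to chain.
Insert 535: h=1, bucket 1 nonempty → append to chain.
Insert 715: h=1, bucket 1 nonempty → append to chain.
Insert 172: h=4, bucket 4 empty → new chain.
Final buckets:
0: -
1: 469 -> 565 -> 859 -> 535 -> 715
2: 26
3: -
4: 172
5: -

5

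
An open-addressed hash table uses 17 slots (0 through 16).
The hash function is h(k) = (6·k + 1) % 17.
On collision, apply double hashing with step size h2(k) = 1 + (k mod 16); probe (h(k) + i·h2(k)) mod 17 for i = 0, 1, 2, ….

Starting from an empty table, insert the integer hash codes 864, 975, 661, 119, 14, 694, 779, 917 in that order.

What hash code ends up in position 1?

Insert 864: h=0, slot 0 empty → index 0.
Insert 975: h=3, slot 3 empty → index 3.
Insert 661: h=6, slot 6 empty → index 6.
Insert 119: h=1, slot 1 empty → index 1.
Insert 14: h=0, h2=15, slot 0 occupied → index 15.
Insert 694: h=0, h2=7, slot 0 occupied → index 7.
Insert 779: h=0, h2=12, slot 0 occupied → index 12.
Insert 917: h=12, h2=6, slots 12,1,7 occupied → index 13.
Table: [864, 119, -, 975, -, -, 661, 694, -, -, -, -, 779, 917, -, 14, -]

119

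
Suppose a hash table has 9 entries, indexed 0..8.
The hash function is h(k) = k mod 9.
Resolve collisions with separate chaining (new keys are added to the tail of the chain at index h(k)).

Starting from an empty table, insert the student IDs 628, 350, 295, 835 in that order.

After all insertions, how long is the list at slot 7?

628 → bucket 7
350 → bucket 8
295 → bucket 7 (collision)
835 → bucket 7 (collision)
Final buckets:
0: .
1: .
2: .
3: .
4: .
5: .
6: .
7: 628 -> 295 -> 835
8: 350

3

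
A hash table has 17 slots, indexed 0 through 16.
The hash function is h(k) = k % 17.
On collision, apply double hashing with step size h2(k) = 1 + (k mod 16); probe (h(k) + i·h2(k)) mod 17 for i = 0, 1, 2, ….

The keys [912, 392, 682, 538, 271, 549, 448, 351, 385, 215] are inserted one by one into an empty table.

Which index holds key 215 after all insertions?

Insert 912: h=11, slot 11 empty => index 11.
Insert 392: h=1, slot 1 empty => index 1.
Insert 682: h=2, slot 2 empty => index 2.
Insert 538: h=11, h2=11, slot 11 occupied => index 5.
Insert 271: h=16, slot 16 empty => index 16.
Insert 549: h=5, h2=6, slots 5,11 occupied => index 0.
Insert 448: h=6, slot 6 empty => index 6.
Insert 351: h=11, h2=16, slot 11 occupied => index 10.
Insert 385: h=11, h2=2, slot 11 occupied => index 13.
Insert 215: h=11, h2=8, slots 11,2,10,1 occupied => index 9.
Table: [549, 392, 682, ∅, ∅, 538, 448, ∅, ∅, 215, 351, 912, ∅, 385, ∅, ∅, 271]

9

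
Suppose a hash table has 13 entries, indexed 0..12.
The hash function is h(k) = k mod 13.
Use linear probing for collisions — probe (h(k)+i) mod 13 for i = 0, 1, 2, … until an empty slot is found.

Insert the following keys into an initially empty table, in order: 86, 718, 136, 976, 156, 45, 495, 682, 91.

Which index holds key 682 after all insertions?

86 hashes to 8; slot 8 is free -> place at 8.
718 hashes to 3; slot 3 is free -> place at 3.
136 hashes to 6; slot 6 is free -> place at 6.
976 hashes to 1; slot 1 is free -> place at 1.
156 hashes to 0; slot 0 is free -> place at 0.
45 hashes to 6; 6 taken -> place at 7.
495 hashes to 1; 1 taken -> place at 2.
682 hashes to 6; 6,7,8 taken -> place at 9.
91 hashes to 0; 0,1,2,3 taken -> place at 4.
Table: [156, 976, 495, 718, 91, ∅, 136, 45, 86, 682, ∅, ∅, ∅]

9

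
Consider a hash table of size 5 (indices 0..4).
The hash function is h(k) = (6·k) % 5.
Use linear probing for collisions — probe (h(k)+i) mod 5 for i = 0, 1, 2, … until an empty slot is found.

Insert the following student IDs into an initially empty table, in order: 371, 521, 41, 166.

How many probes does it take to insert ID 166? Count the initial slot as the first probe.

4

371 hashes to 1; slot 1 is free => place at 1.
521 hashes to 1; 1 taken => place at 2.
41 hashes to 1; 1,2 taken => place at 3.
166 hashes to 1; 1,2,3 taken => place at 4.
Table: [., 371, 521, 41, 166]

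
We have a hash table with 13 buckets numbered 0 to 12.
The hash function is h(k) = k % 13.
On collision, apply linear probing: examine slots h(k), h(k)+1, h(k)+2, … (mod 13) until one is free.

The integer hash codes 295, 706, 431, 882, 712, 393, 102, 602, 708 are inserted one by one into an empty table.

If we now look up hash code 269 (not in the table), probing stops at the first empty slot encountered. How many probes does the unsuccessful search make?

295: h=9 → slot 9
706: h=4 → slot 4
431: h=2 → slot 2
882: h=11 → slot 11
712: h=10 → slot 10
393: h=3 → slot 3
102: h=11, probe 11,12 → slot 12
602: h=4, probe 4,5 → slot 5
708: h=6 → slot 6
Table: [., ., 431, 393, 706, 602, 708, ., ., 295, 712, 882, 102]
Lookup 269: h=9, probe 9,10,11,12,0 → slot 0 empty, not found.

5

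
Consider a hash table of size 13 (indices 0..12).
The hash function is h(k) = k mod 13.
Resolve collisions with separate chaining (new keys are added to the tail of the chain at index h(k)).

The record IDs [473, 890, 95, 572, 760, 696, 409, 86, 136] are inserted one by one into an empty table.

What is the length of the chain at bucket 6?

473 → bucket 5
890 → bucket 6
95 → bucket 4
572 → bucket 0
760 → bucket 6 (collision)
696 → bucket 7
409 → bucket 6 (collision)
86 → bucket 8
136 → bucket 6 (collision)
Final buckets:
0: 572
1: ∅
2: ∅
3: ∅
4: 95
5: 473
6: 890 -> 760 -> 409 -> 136
7: 696
8: 86
9: ∅
10: ∅
11: ∅
12: ∅

4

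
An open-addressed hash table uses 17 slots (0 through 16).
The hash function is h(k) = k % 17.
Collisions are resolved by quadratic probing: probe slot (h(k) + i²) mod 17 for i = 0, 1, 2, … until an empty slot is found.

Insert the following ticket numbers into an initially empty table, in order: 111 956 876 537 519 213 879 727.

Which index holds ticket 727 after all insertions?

14

Insert 111: h=9, slot 9 empty -> index 9.
Insert 956: h=4, slot 4 empty -> index 4.
Insert 876: h=9, slot 9 occupied -> index 10.
Insert 537: h=10, slot 10 occupied -> index 11.
Insert 519: h=9, slots 9,10 occupied -> index 13.
Insert 213: h=9, slots 9,10,13 occupied -> index 1.
Insert 879: h=12, slot 12 empty -> index 12.
Insert 727: h=13, slot 13 occupied -> index 14.
Table: [—, 213, —, —, 956, —, —, —, —, 111, 876, 537, 879, 519, 727, —, —]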